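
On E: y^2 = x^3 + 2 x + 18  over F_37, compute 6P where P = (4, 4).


k = 6 = 110_2 (binary, LSB first: 011)
Double-and-add from P = (4, 4):
  bit 0 = 0: acc unchanged = O
  bit 1 = 1: acc = O + (1, 24) = (1, 24)
  bit 2 = 1: acc = (1, 24) + (19, 25) = (21, 16)

6P = (21, 16)


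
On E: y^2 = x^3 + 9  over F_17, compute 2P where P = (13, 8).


Doubling: s = (3 x1^2 + a) / (2 y1)
s = (3*13^2 + 0) / (2*8) mod 17 = 3
x3 = s^2 - 2 x1 mod 17 = 3^2 - 2*13 = 0
y3 = s (x1 - x3) - y1 mod 17 = 3 * (13 - 0) - 8 = 14

2P = (0, 14)


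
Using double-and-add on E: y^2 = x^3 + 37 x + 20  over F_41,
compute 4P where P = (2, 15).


k = 4 = 100_2 (binary, LSB first: 001)
Double-and-add from P = (2, 15):
  bit 0 = 0: acc unchanged = O
  bit 1 = 0: acc unchanged = O
  bit 2 = 1: acc = O + (0, 26) = (0, 26)

4P = (0, 26)


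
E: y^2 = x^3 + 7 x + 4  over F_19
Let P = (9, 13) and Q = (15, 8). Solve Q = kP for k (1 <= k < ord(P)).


Enumerate multiples of P until we hit Q = (15, 8):
  1P = (9, 13)
  2P = (7, 15)
  3P = (4, 1)
  4P = (11, 5)
  5P = (15, 11)
  6P = (12, 7)
  7P = (2, 11)
  8P = (17, 1)
  9P = (0, 2)
  10P = (0, 17)
  11P = (17, 18)
  12P = (2, 8)
  13P = (12, 12)
  14P = (15, 8)
Match found at i = 14.

k = 14


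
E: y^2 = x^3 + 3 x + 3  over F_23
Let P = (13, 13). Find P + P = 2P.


Doubling: s = (3 x1^2 + a) / (2 y1)
s = (3*13^2 + 3) / (2*13) mod 23 = 9
x3 = s^2 - 2 x1 mod 23 = 9^2 - 2*13 = 9
y3 = s (x1 - x3) - y1 mod 23 = 9 * (13 - 9) - 13 = 0

2P = (9, 0)


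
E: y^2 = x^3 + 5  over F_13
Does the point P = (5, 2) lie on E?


Check whether y^2 = x^3 + 0 x + 5 (mod 13) for (x, y) = (5, 2).
LHS: y^2 = 2^2 mod 13 = 4
RHS: x^3 + 0 x + 5 = 5^3 + 0*5 + 5 mod 13 = 0
LHS != RHS

No, not on the curve


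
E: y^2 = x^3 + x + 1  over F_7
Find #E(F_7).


For each x in F_7, count y with y^2 = x^3 + 1 x + 1 mod 7:
  x = 0: RHS = 1, y in [1, 6]  -> 2 point(s)
  x = 2: RHS = 4, y in [2, 5]  -> 2 point(s)
Affine points: 4. Add the point at infinity: total = 5.

#E(F_7) = 5


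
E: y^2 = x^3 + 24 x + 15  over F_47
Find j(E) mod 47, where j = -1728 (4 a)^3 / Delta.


Delta = -16(4 a^3 + 27 b^2) mod 47 = 35
-1728 * (4 a)^3 = -1728 * (4*24)^3 mod 47 = 41
j = 41 * 35^(-1) mod 47 = 24

j = 24 (mod 47)


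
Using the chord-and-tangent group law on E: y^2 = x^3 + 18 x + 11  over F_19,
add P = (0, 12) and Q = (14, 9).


P != Q, so use the chord formula.
s = (y2 - y1) / (x2 - x1) = (16) / (14) mod 19 = 12
x3 = s^2 - x1 - x2 mod 19 = 12^2 - 0 - 14 = 16
y3 = s (x1 - x3) - y1 mod 19 = 12 * (0 - 16) - 12 = 5

P + Q = (16, 5)


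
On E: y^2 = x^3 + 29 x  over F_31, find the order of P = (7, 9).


Compute successive multiples of P until we hit O:
  1P = (7, 9)
  2P = (2, 2)
  3P = (19, 30)
  4P = (10, 9)
  5P = (14, 22)
  6P = (28, 14)
  7P = (4, 5)
  8P = (8, 0)
  ... (continuing to 16P)
  16P = O

ord(P) = 16


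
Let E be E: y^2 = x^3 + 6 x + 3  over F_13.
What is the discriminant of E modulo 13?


4 a^3 + 27 b^2 = 4*6^3 + 27*3^2 = 864 + 243 = 1107
Delta = -16 * (1107) = -17712
Delta mod 13 = 7

Delta = 7 (mod 13)


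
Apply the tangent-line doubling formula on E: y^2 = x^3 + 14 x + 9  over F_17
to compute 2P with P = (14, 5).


Doubling: s = (3 x1^2 + a) / (2 y1)
s = (3*14^2 + 14) / (2*5) mod 17 = 16
x3 = s^2 - 2 x1 mod 17 = 16^2 - 2*14 = 7
y3 = s (x1 - x3) - y1 mod 17 = 16 * (14 - 7) - 5 = 5

2P = (7, 5)


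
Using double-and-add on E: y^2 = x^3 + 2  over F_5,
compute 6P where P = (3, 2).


k = 6 = 110_2 (binary, LSB first: 011)
Double-and-add from P = (3, 2):
  bit 0 = 0: acc unchanged = O
  bit 1 = 1: acc = O + (3, 3) = (3, 3)
  bit 2 = 1: acc = (3, 3) + (3, 2) = O

6P = O


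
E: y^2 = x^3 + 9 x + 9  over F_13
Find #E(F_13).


For each x in F_13, count y with y^2 = x^3 + 9 x + 9 mod 13:
  x = 0: RHS = 9, y in [3, 10]  -> 2 point(s)
  x = 2: RHS = 9, y in [3, 10]  -> 2 point(s)
  x = 5: RHS = 10, y in [6, 7]  -> 2 point(s)
  x = 7: RHS = 12, y in [5, 8]  -> 2 point(s)
  x = 9: RHS = 0, y in [0]  -> 1 point(s)
  x = 11: RHS = 9, y in [3, 10]  -> 2 point(s)
  x = 12: RHS = 12, y in [5, 8]  -> 2 point(s)
Affine points: 13. Add the point at infinity: total = 14.

#E(F_13) = 14


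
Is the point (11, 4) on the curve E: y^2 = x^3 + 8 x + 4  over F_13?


Check whether y^2 = x^3 + 8 x + 4 (mod 13) for (x, y) = (11, 4).
LHS: y^2 = 4^2 mod 13 = 3
RHS: x^3 + 8 x + 4 = 11^3 + 8*11 + 4 mod 13 = 6
LHS != RHS

No, not on the curve


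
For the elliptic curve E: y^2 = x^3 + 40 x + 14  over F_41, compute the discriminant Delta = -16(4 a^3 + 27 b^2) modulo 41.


4 a^3 + 27 b^2 = 4*40^3 + 27*14^2 = 256000 + 5292 = 261292
Delta = -16 * (261292) = -4180672
Delta mod 41 = 16

Delta = 16 (mod 41)


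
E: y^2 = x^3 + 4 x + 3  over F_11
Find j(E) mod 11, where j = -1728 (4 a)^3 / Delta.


Delta = -16(4 a^3 + 27 b^2) mod 11 = 2
-1728 * (4 a)^3 = -1728 * (4*4)^3 mod 11 = 7
j = 7 * 2^(-1) mod 11 = 9

j = 9 (mod 11)


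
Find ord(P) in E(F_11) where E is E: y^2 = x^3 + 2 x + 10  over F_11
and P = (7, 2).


Compute successive multiples of P until we hit O:
  1P = (7, 2)
  2P = (2, 0)
  3P = (7, 9)
  4P = O

ord(P) = 4


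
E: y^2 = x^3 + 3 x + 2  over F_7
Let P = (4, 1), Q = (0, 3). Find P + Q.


P != Q, so use the chord formula.
s = (y2 - y1) / (x2 - x1) = (2) / (3) mod 7 = 3
x3 = s^2 - x1 - x2 mod 7 = 3^2 - 4 - 0 = 5
y3 = s (x1 - x3) - y1 mod 7 = 3 * (4 - 5) - 1 = 3

P + Q = (5, 3)


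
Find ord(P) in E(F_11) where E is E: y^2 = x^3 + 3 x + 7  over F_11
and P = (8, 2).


Compute successive multiples of P until we hit O:
  1P = (8, 2)
  2P = (10, 5)
  3P = (9, 2)
  4P = (5, 9)
  5P = (1, 0)
  6P = (5, 2)
  7P = (9, 9)
  8P = (10, 6)
  ... (continuing to 10P)
  10P = O

ord(P) = 10


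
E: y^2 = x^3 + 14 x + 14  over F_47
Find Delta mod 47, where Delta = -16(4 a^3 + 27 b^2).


4 a^3 + 27 b^2 = 4*14^3 + 27*14^2 = 10976 + 5292 = 16268
Delta = -16 * (16268) = -260288
Delta mod 47 = 45

Delta = 45 (mod 47)


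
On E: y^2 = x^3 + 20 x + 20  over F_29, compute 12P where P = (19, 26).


k = 12 = 1100_2 (binary, LSB first: 0011)
Double-and-add from P = (19, 26):
  bit 0 = 0: acc unchanged = O
  bit 1 = 0: acc unchanged = O
  bit 2 = 1: acc = O + (27, 1) = (27, 1)
  bit 3 = 1: acc = (27, 1) + (28, 12) = (8, 5)

12P = (8, 5)


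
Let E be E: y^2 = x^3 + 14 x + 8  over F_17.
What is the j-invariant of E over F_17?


Delta = -16(4 a^3 + 27 b^2) mod 17 = 5
-1728 * (4 a)^3 = -1728 * (4*14)^3 mod 17 = 2
j = 2 * 5^(-1) mod 17 = 14

j = 14 (mod 17)


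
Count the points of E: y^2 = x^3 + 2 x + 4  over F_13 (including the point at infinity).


For each x in F_13, count y with y^2 = x^3 + 2 x + 4 mod 13:
  x = 0: RHS = 4, y in [2, 11]  -> 2 point(s)
  x = 2: RHS = 3, y in [4, 9]  -> 2 point(s)
  x = 5: RHS = 9, y in [3, 10]  -> 2 point(s)
  x = 7: RHS = 10, y in [6, 7]  -> 2 point(s)
  x = 8: RHS = 12, y in [5, 8]  -> 2 point(s)
  x = 9: RHS = 10, y in [6, 7]  -> 2 point(s)
  x = 10: RHS = 10, y in [6, 7]  -> 2 point(s)
  x = 12: RHS = 1, y in [1, 12]  -> 2 point(s)
Affine points: 16. Add the point at infinity: total = 17.

#E(F_13) = 17


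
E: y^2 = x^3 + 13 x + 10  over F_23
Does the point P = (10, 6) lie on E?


Check whether y^2 = x^3 + 13 x + 10 (mod 23) for (x, y) = (10, 6).
LHS: y^2 = 6^2 mod 23 = 13
RHS: x^3 + 13 x + 10 = 10^3 + 13*10 + 10 mod 23 = 13
LHS = RHS

Yes, on the curve


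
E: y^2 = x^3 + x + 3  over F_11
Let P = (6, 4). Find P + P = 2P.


Doubling: s = (3 x1^2 + a) / (2 y1)
s = (3*6^2 + 1) / (2*4) mod 11 = 4
x3 = s^2 - 2 x1 mod 11 = 4^2 - 2*6 = 4
y3 = s (x1 - x3) - y1 mod 11 = 4 * (6 - 4) - 4 = 4

2P = (4, 4)


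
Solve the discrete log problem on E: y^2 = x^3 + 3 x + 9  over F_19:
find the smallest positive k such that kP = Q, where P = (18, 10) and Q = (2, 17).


Enumerate multiples of P until we hit Q = (2, 17):
  1P = (18, 10)
  2P = (0, 3)
  3P = (12, 5)
  4P = (5, 4)
  5P = (16, 7)
  6P = (11, 10)
  7P = (9, 9)
  8P = (15, 3)
  9P = (2, 2)
  10P = (4, 16)
  11P = (3, 8)
  12P = (3, 11)
  13P = (4, 3)
  14P = (2, 17)
Match found at i = 14.

k = 14


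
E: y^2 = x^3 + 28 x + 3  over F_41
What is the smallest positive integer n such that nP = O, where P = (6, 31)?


Compute successive multiples of P until we hit O:
  1P = (6, 31)
  2P = (8, 40)
  3P = (37, 14)
  4P = (30, 2)
  5P = (36, 36)
  6P = (7, 3)
  7P = (33, 28)
  8P = (1, 14)
  ... (continuing to 40P)
  40P = O

ord(P) = 40


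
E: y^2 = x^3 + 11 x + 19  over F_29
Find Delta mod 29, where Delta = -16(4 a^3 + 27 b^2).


4 a^3 + 27 b^2 = 4*11^3 + 27*19^2 = 5324 + 9747 = 15071
Delta = -16 * (15071) = -241136
Delta mod 29 = 28

Delta = 28 (mod 29)


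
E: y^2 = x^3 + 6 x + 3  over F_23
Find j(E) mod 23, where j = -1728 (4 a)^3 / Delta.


Delta = -16(4 a^3 + 27 b^2) mod 23 = 21
-1728 * (4 a)^3 = -1728 * (4*6)^3 mod 23 = 20
j = 20 * 21^(-1) mod 23 = 13

j = 13 (mod 23)


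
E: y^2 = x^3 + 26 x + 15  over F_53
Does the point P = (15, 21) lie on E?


Check whether y^2 = x^3 + 26 x + 15 (mod 53) for (x, y) = (15, 21).
LHS: y^2 = 21^2 mod 53 = 17
RHS: x^3 + 26 x + 15 = 15^3 + 26*15 + 15 mod 53 = 17
LHS = RHS

Yes, on the curve


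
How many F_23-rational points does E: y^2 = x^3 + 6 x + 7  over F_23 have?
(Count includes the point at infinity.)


For each x in F_23, count y with y^2 = x^3 + 6 x + 7 mod 23:
  x = 2: RHS = 4, y in [2, 21]  -> 2 point(s)
  x = 3: RHS = 6, y in [11, 12]  -> 2 point(s)
  x = 4: RHS = 3, y in [7, 16]  -> 2 point(s)
  x = 5: RHS = 1, y in [1, 22]  -> 2 point(s)
  x = 6: RHS = 6, y in [11, 12]  -> 2 point(s)
  x = 7: RHS = 1, y in [1, 22]  -> 2 point(s)
  x = 9: RHS = 8, y in [10, 13]  -> 2 point(s)
  x = 10: RHS = 9, y in [3, 20]  -> 2 point(s)
  x = 11: RHS = 1, y in [1, 22]  -> 2 point(s)
  x = 12: RHS = 13, y in [6, 17]  -> 2 point(s)
  x = 14: RHS = 6, y in [11, 12]  -> 2 point(s)
  x = 16: RHS = 13, y in [6, 17]  -> 2 point(s)
  x = 17: RHS = 8, y in [10, 13]  -> 2 point(s)
  x = 18: RHS = 13, y in [6, 17]  -> 2 point(s)
  x = 20: RHS = 8, y in [10, 13]  -> 2 point(s)
  x = 22: RHS = 0, y in [0]  -> 1 point(s)
Affine points: 31. Add the point at infinity: total = 32.

#E(F_23) = 32


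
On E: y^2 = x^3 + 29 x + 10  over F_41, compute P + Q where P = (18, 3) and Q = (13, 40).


P != Q, so use the chord formula.
s = (y2 - y1) / (x2 - x1) = (37) / (36) mod 41 = 9
x3 = s^2 - x1 - x2 mod 41 = 9^2 - 18 - 13 = 9
y3 = s (x1 - x3) - y1 mod 41 = 9 * (18 - 9) - 3 = 37

P + Q = (9, 37)


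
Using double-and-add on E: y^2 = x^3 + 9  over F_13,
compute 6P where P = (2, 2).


k = 6 = 110_2 (binary, LSB first: 011)
Double-and-add from P = (2, 2):
  bit 0 = 0: acc unchanged = O
  bit 1 = 1: acc = O + (5, 2) = (5, 2)
  bit 2 = 1: acc = (5, 2) + (6, 2) = (2, 11)

6P = (2, 11)


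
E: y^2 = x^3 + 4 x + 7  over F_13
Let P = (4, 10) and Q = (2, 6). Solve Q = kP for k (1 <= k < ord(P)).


Enumerate multiples of P until we hit Q = (2, 6):
  1P = (4, 10)
  2P = (5, 3)
  3P = (1, 8)
  4P = (7, 1)
  5P = (11, 11)
  6P = (2, 7)
  7P = (6, 0)
  8P = (2, 6)
Match found at i = 8.

k = 8


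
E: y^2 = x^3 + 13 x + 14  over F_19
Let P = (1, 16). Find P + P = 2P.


Doubling: s = (3 x1^2 + a) / (2 y1)
s = (3*1^2 + 13) / (2*16) mod 19 = 10
x3 = s^2 - 2 x1 mod 19 = 10^2 - 2*1 = 3
y3 = s (x1 - x3) - y1 mod 19 = 10 * (1 - 3) - 16 = 2

2P = (3, 2)


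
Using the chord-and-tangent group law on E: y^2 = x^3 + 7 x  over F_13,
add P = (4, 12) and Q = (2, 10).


P != Q, so use the chord formula.
s = (y2 - y1) / (x2 - x1) = (11) / (11) mod 13 = 1
x3 = s^2 - x1 - x2 mod 13 = 1^2 - 4 - 2 = 8
y3 = s (x1 - x3) - y1 mod 13 = 1 * (4 - 8) - 12 = 10

P + Q = (8, 10)


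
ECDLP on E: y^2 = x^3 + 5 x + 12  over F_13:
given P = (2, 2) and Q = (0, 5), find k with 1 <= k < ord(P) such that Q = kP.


Enumerate multiples of P until we hit Q = (0, 5):
  1P = (2, 2)
  2P = (10, 3)
  3P = (0, 8)
  4P = (7, 0)
  5P = (0, 5)
Match found at i = 5.

k = 5


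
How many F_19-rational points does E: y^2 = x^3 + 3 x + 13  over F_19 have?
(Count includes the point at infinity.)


For each x in F_19, count y with y^2 = x^3 + 3 x + 13 mod 19:
  x = 1: RHS = 17, y in [6, 13]  -> 2 point(s)
  x = 3: RHS = 11, y in [7, 12]  -> 2 point(s)
  x = 5: RHS = 1, y in [1, 18]  -> 2 point(s)
  x = 6: RHS = 0, y in [0]  -> 1 point(s)
  x = 7: RHS = 16, y in [4, 15]  -> 2 point(s)
  x = 8: RHS = 17, y in [6, 13]  -> 2 point(s)
  x = 9: RHS = 9, y in [3, 16]  -> 2 point(s)
  x = 10: RHS = 17, y in [6, 13]  -> 2 point(s)
  x = 11: RHS = 9, y in [3, 16]  -> 2 point(s)
  x = 13: RHS = 7, y in [8, 11]  -> 2 point(s)
  x = 14: RHS = 6, y in [5, 14]  -> 2 point(s)
  x = 18: RHS = 9, y in [3, 16]  -> 2 point(s)
Affine points: 23. Add the point at infinity: total = 24.

#E(F_19) = 24


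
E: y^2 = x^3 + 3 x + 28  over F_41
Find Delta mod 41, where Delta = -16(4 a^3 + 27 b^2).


4 a^3 + 27 b^2 = 4*3^3 + 27*28^2 = 108 + 21168 = 21276
Delta = -16 * (21276) = -340416
Delta mod 41 = 7

Delta = 7 (mod 41)


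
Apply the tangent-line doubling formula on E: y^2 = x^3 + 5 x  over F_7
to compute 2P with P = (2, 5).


Doubling: s = (3 x1^2 + a) / (2 y1)
s = (3*2^2 + 5) / (2*5) mod 7 = 1
x3 = s^2 - 2 x1 mod 7 = 1^2 - 2*2 = 4
y3 = s (x1 - x3) - y1 mod 7 = 1 * (2 - 4) - 5 = 0

2P = (4, 0)


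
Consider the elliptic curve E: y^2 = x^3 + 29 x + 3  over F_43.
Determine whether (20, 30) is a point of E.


Check whether y^2 = x^3 + 29 x + 3 (mod 43) for (x, y) = (20, 30).
LHS: y^2 = 30^2 mod 43 = 40
RHS: x^3 + 29 x + 3 = 20^3 + 29*20 + 3 mod 43 = 26
LHS != RHS

No, not on the curve


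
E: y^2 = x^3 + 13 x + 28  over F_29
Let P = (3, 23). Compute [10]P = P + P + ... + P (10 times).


k = 10 = 1010_2 (binary, LSB first: 0101)
Double-and-add from P = (3, 23):
  bit 0 = 0: acc unchanged = O
  bit 1 = 1: acc = O + (18, 27) = (18, 27)
  bit 2 = 0: acc unchanged = (18, 27)
  bit 3 = 1: acc = (18, 27) + (23, 16) = (23, 13)

10P = (23, 13)


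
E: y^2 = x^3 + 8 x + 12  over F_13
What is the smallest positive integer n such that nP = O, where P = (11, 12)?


Compute successive multiples of P until we hit O:
  1P = (11, 12)
  2P = (0, 8)
  3P = (6, 4)
  4P = (10, 0)
  5P = (6, 9)
  6P = (0, 5)
  7P = (11, 1)
  8P = O

ord(P) = 8


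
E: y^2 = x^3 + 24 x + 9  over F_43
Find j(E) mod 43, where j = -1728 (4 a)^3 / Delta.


Delta = -16(4 a^3 + 27 b^2) mod 43 = 42
-1728 * (4 a)^3 = -1728 * (4*24)^3 mod 43 = 41
j = 41 * 42^(-1) mod 43 = 2

j = 2 (mod 43)


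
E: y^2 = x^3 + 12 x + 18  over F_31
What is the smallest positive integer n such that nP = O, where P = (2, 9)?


Compute successive multiples of P until we hit O:
  1P = (2, 9)
  2P = (15, 15)
  3P = (21, 18)
  4P = (26, 9)
  5P = (3, 22)
  6P = (9, 24)
  7P = (17, 12)
  8P = (17, 19)
  ... (continuing to 15P)
  15P = O

ord(P) = 15


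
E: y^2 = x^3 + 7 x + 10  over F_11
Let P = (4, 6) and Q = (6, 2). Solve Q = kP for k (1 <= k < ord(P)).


Enumerate multiples of P until we hit Q = (6, 2):
  1P = (4, 6)
  2P = (3, 5)
  3P = (5, 4)
  4P = (6, 9)
  5P = (6, 2)
Match found at i = 5.

k = 5


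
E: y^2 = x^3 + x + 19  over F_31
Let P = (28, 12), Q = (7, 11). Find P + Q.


P != Q, so use the chord formula.
s = (y2 - y1) / (x2 - x1) = (30) / (10) mod 31 = 3
x3 = s^2 - x1 - x2 mod 31 = 3^2 - 28 - 7 = 5
y3 = s (x1 - x3) - y1 mod 31 = 3 * (28 - 5) - 12 = 26

P + Q = (5, 26)


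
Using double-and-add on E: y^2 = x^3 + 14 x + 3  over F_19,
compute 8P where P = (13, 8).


k = 8 = 1000_2 (binary, LSB first: 0001)
Double-and-add from P = (13, 8):
  bit 0 = 0: acc unchanged = O
  bit 1 = 0: acc unchanged = O
  bit 2 = 0: acc unchanged = O
  bit 3 = 1: acc = O + (17, 10) = (17, 10)

8P = (17, 10)


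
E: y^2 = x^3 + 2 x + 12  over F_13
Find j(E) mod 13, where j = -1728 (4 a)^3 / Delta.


Delta = -16(4 a^3 + 27 b^2) mod 13 = 5
-1728 * (4 a)^3 = -1728 * (4*2)^3 mod 13 = 5
j = 5 * 5^(-1) mod 13 = 1

j = 1 (mod 13)


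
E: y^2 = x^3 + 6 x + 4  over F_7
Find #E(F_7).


For each x in F_7, count y with y^2 = x^3 + 6 x + 4 mod 7:
  x = 0: RHS = 4, y in [2, 5]  -> 2 point(s)
  x = 1: RHS = 4, y in [2, 5]  -> 2 point(s)
  x = 3: RHS = 0, y in [0]  -> 1 point(s)
  x = 4: RHS = 1, y in [1, 6]  -> 2 point(s)
  x = 6: RHS = 4, y in [2, 5]  -> 2 point(s)
Affine points: 9. Add the point at infinity: total = 10.

#E(F_7) = 10


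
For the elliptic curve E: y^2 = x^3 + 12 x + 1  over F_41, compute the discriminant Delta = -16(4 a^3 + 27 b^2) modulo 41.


4 a^3 + 27 b^2 = 4*12^3 + 27*1^2 = 6912 + 27 = 6939
Delta = -16 * (6939) = -111024
Delta mod 41 = 4

Delta = 4 (mod 41)


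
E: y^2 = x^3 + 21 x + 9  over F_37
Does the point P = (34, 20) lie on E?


Check whether y^2 = x^3 + 21 x + 9 (mod 37) for (x, y) = (34, 20).
LHS: y^2 = 20^2 mod 37 = 30
RHS: x^3 + 21 x + 9 = 34^3 + 21*34 + 9 mod 37 = 30
LHS = RHS

Yes, on the curve


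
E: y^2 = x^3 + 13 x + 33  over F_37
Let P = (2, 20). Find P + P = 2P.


Doubling: s = (3 x1^2 + a) / (2 y1)
s = (3*2^2 + 13) / (2*20) mod 37 = 33
x3 = s^2 - 2 x1 mod 37 = 33^2 - 2*2 = 12
y3 = s (x1 - x3) - y1 mod 37 = 33 * (2 - 12) - 20 = 20

2P = (12, 20)


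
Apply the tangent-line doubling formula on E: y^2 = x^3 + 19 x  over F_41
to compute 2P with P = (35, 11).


Doubling: s = (3 x1^2 + a) / (2 y1)
s = (3*35^2 + 19) / (2*11) mod 41 = 30
x3 = s^2 - 2 x1 mod 41 = 30^2 - 2*35 = 10
y3 = s (x1 - x3) - y1 mod 41 = 30 * (35 - 10) - 11 = 1

2P = (10, 1)


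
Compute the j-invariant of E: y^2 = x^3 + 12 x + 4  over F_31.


Delta = -16(4 a^3 + 27 b^2) mod 31 = 17
-1728 * (4 a)^3 = -1728 * (4*12)^3 mod 31 = 27
j = 27 * 17^(-1) mod 31 = 18

j = 18 (mod 31)


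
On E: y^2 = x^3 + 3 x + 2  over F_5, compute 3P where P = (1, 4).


k = 3 = 11_2 (binary, LSB first: 11)
Double-and-add from P = (1, 4):
  bit 0 = 1: acc = O + (1, 4) = (1, 4)
  bit 1 = 1: acc = (1, 4) + (2, 4) = (2, 1)

3P = (2, 1)


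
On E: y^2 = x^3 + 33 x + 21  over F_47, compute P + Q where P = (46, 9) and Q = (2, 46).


P != Q, so use the chord formula.
s = (y2 - y1) / (x2 - x1) = (37) / (3) mod 47 = 28
x3 = s^2 - x1 - x2 mod 47 = 28^2 - 46 - 2 = 31
y3 = s (x1 - x3) - y1 mod 47 = 28 * (46 - 31) - 9 = 35

P + Q = (31, 35)


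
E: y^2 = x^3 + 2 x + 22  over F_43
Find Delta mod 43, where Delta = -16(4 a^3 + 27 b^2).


4 a^3 + 27 b^2 = 4*2^3 + 27*22^2 = 32 + 13068 = 13100
Delta = -16 * (13100) = -209600
Delta mod 43 = 25

Delta = 25 (mod 43)


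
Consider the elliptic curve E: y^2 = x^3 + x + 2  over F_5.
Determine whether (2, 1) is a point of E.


Check whether y^2 = x^3 + 1 x + 2 (mod 5) for (x, y) = (2, 1).
LHS: y^2 = 1^2 mod 5 = 1
RHS: x^3 + 1 x + 2 = 2^3 + 1*2 + 2 mod 5 = 2
LHS != RHS

No, not on the curve


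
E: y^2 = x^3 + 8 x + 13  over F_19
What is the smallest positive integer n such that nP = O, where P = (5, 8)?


Compute successive multiples of P until we hit O:
  1P = (5, 8)
  2P = (6, 7)
  3P = (9, 15)
  4P = (14, 0)
  5P = (9, 4)
  6P = (6, 12)
  7P = (5, 11)
  8P = O

ord(P) = 8


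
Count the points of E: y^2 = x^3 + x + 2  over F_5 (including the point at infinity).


For each x in F_5, count y with y^2 = x^3 + 1 x + 2 mod 5:
  x = 1: RHS = 4, y in [2, 3]  -> 2 point(s)
  x = 4: RHS = 0, y in [0]  -> 1 point(s)
Affine points: 3. Add the point at infinity: total = 4.

#E(F_5) = 4


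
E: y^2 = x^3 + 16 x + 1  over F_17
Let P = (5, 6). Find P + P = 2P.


Doubling: s = (3 x1^2 + a) / (2 y1)
s = (3*5^2 + 16) / (2*6) mod 17 = 9
x3 = s^2 - 2 x1 mod 17 = 9^2 - 2*5 = 3
y3 = s (x1 - x3) - y1 mod 17 = 9 * (5 - 3) - 6 = 12

2P = (3, 12)


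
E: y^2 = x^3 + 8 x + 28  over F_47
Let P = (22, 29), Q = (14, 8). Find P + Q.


P != Q, so use the chord formula.
s = (y2 - y1) / (x2 - x1) = (26) / (39) mod 47 = 32
x3 = s^2 - x1 - x2 mod 47 = 32^2 - 22 - 14 = 1
y3 = s (x1 - x3) - y1 mod 47 = 32 * (22 - 1) - 29 = 32

P + Q = (1, 32)


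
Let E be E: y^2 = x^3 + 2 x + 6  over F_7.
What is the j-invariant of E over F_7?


Delta = -16(4 a^3 + 27 b^2) mod 7 = 1
-1728 * (4 a)^3 = -1728 * (4*2)^3 mod 7 = 1
j = 1 * 1^(-1) mod 7 = 1

j = 1 (mod 7)


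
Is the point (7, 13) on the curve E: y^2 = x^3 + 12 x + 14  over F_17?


Check whether y^2 = x^3 + 12 x + 14 (mod 17) for (x, y) = (7, 13).
LHS: y^2 = 13^2 mod 17 = 16
RHS: x^3 + 12 x + 14 = 7^3 + 12*7 + 14 mod 17 = 16
LHS = RHS

Yes, on the curve


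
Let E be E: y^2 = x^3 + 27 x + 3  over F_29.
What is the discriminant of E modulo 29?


4 a^3 + 27 b^2 = 4*27^3 + 27*3^2 = 78732 + 243 = 78975
Delta = -16 * (78975) = -1263600
Delta mod 29 = 17

Delta = 17 (mod 29)


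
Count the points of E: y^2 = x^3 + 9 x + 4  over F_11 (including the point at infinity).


For each x in F_11, count y with y^2 = x^3 + 9 x + 4 mod 11:
  x = 0: RHS = 4, y in [2, 9]  -> 2 point(s)
  x = 1: RHS = 3, y in [5, 6]  -> 2 point(s)
  x = 3: RHS = 3, y in [5, 6]  -> 2 point(s)
  x = 4: RHS = 5, y in [4, 7]  -> 2 point(s)
  x = 5: RHS = 9, y in [3, 8]  -> 2 point(s)
  x = 7: RHS = 3, y in [5, 6]  -> 2 point(s)
  x = 8: RHS = 5, y in [4, 7]  -> 2 point(s)
  x = 9: RHS = 0, y in [0]  -> 1 point(s)
  x = 10: RHS = 5, y in [4, 7]  -> 2 point(s)
Affine points: 17. Add the point at infinity: total = 18.

#E(F_11) = 18


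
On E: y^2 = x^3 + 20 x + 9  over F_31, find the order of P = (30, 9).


Compute successive multiples of P until we hit O:
  1P = (30, 9)
  2P = (11, 17)
  3P = (18, 30)
  4P = (19, 26)
  5P = (20, 15)
  6P = (26, 1)
  7P = (10, 0)
  8P = (26, 30)
  ... (continuing to 14P)
  14P = O

ord(P) = 14


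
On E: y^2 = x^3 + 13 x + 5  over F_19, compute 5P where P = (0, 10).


k = 5 = 101_2 (binary, LSB first: 101)
Double-and-add from P = (0, 10):
  bit 0 = 1: acc = O + (0, 10) = (0, 10)
  bit 1 = 0: acc unchanged = (0, 10)
  bit 2 = 1: acc = (0, 10) + (5, 10) = (14, 9)

5P = (14, 9)


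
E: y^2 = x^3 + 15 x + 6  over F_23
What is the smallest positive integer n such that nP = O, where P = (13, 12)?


Compute successive multiples of P until we hit O:
  1P = (13, 12)
  2P = (0, 12)
  3P = (10, 11)
  4P = (18, 17)
  5P = (16, 8)
  6P = (6, 17)
  7P = (20, 16)
  8P = (3, 20)
  ... (continuing to 23P)
  23P = O

ord(P) = 23


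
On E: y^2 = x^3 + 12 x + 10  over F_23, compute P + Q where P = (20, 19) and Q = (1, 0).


P != Q, so use the chord formula.
s = (y2 - y1) / (x2 - x1) = (4) / (4) mod 23 = 1
x3 = s^2 - x1 - x2 mod 23 = 1^2 - 20 - 1 = 3
y3 = s (x1 - x3) - y1 mod 23 = 1 * (20 - 3) - 19 = 21

P + Q = (3, 21)


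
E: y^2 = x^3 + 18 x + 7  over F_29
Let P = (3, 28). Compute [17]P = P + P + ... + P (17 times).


k = 17 = 10001_2 (binary, LSB first: 10001)
Double-and-add from P = (3, 28):
  bit 0 = 1: acc = O + (3, 28) = (3, 28)
  bit 1 = 0: acc unchanged = (3, 28)
  bit 2 = 0: acc unchanged = (3, 28)
  bit 3 = 0: acc unchanged = (3, 28)
  bit 4 = 1: acc = (3, 28) + (17, 8) = (14, 25)

17P = (14, 25)


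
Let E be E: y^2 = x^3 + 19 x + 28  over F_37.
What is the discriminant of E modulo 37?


4 a^3 + 27 b^2 = 4*19^3 + 27*28^2 = 27436 + 21168 = 48604
Delta = -16 * (48604) = -777664
Delta mod 37 = 2

Delta = 2 (mod 37)


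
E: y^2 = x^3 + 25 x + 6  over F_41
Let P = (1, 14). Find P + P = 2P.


Doubling: s = (3 x1^2 + a) / (2 y1)
s = (3*1^2 + 25) / (2*14) mod 41 = 1
x3 = s^2 - 2 x1 mod 41 = 1^2 - 2*1 = 40
y3 = s (x1 - x3) - y1 mod 41 = 1 * (1 - 40) - 14 = 29

2P = (40, 29)


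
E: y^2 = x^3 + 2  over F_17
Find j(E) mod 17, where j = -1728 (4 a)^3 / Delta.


Delta = -16(4 a^3 + 27 b^2) mod 17 = 6
-1728 * (4 a)^3 = -1728 * (4*0)^3 mod 17 = 0
j = 0 * 6^(-1) mod 17 = 0

j = 0 (mod 17)


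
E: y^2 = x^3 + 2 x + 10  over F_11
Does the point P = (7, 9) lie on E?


Check whether y^2 = x^3 + 2 x + 10 (mod 11) for (x, y) = (7, 9).
LHS: y^2 = 9^2 mod 11 = 4
RHS: x^3 + 2 x + 10 = 7^3 + 2*7 + 10 mod 11 = 4
LHS = RHS

Yes, on the curve


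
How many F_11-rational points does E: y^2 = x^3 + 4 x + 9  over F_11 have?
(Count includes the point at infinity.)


For each x in F_11, count y with y^2 = x^3 + 4 x + 9 mod 11:
  x = 0: RHS = 9, y in [3, 8]  -> 2 point(s)
  x = 1: RHS = 3, y in [5, 6]  -> 2 point(s)
  x = 2: RHS = 3, y in [5, 6]  -> 2 point(s)
  x = 3: RHS = 4, y in [2, 9]  -> 2 point(s)
  x = 4: RHS = 1, y in [1, 10]  -> 2 point(s)
  x = 5: RHS = 0, y in [0]  -> 1 point(s)
  x = 8: RHS = 3, y in [5, 6]  -> 2 point(s)
  x = 9: RHS = 4, y in [2, 9]  -> 2 point(s)
  x = 10: RHS = 4, y in [2, 9]  -> 2 point(s)
Affine points: 17. Add the point at infinity: total = 18.

#E(F_11) = 18


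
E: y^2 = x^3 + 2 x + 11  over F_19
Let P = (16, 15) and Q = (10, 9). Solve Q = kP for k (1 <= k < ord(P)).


Enumerate multiples of P until we hit Q = (10, 9):
  1P = (16, 15)
  2P = (4, 8)
  3P = (0, 7)
  4P = (8, 8)
  5P = (2, 2)
  6P = (7, 11)
  7P = (3, 14)
  8P = (9, 6)
  9P = (10, 9)
Match found at i = 9.

k = 9


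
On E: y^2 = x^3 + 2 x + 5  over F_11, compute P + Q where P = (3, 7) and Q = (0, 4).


P != Q, so use the chord formula.
s = (y2 - y1) / (x2 - x1) = (8) / (8) mod 11 = 1
x3 = s^2 - x1 - x2 mod 11 = 1^2 - 3 - 0 = 9
y3 = s (x1 - x3) - y1 mod 11 = 1 * (3 - 9) - 7 = 9

P + Q = (9, 9)


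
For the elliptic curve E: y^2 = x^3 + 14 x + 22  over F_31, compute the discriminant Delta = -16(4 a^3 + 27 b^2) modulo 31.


4 a^3 + 27 b^2 = 4*14^3 + 27*22^2 = 10976 + 13068 = 24044
Delta = -16 * (24044) = -384704
Delta mod 31 = 6

Delta = 6 (mod 31)


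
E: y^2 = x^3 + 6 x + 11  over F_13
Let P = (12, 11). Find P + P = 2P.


Doubling: s = (3 x1^2 + a) / (2 y1)
s = (3*12^2 + 6) / (2*11) mod 13 = 1
x3 = s^2 - 2 x1 mod 13 = 1^2 - 2*12 = 3
y3 = s (x1 - x3) - y1 mod 13 = 1 * (12 - 3) - 11 = 11

2P = (3, 11)


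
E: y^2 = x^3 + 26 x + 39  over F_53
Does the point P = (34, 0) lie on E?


Check whether y^2 = x^3 + 26 x + 39 (mod 53) for (x, y) = (34, 0).
LHS: y^2 = 0^2 mod 53 = 0
RHS: x^3 + 26 x + 39 = 34^3 + 26*34 + 39 mod 53 = 0
LHS = RHS

Yes, on the curve


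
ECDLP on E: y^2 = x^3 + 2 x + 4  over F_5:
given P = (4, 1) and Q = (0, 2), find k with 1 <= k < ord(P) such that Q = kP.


Enumerate multiples of P until we hit Q = (0, 2):
  1P = (4, 1)
  2P = (2, 4)
  3P = (0, 3)
  4P = (0, 2)
Match found at i = 4.

k = 4


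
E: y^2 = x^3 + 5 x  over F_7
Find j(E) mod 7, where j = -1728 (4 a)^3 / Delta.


Delta = -16(4 a^3 + 27 b^2) mod 7 = 1
-1728 * (4 a)^3 = -1728 * (4*5)^3 mod 7 = 6
j = 6 * 1^(-1) mod 7 = 6

j = 6 (mod 7)


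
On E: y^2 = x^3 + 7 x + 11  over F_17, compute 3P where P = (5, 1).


k = 3 = 11_2 (binary, LSB first: 11)
Double-and-add from P = (5, 1):
  bit 0 = 1: acc = O + (5, 1) = (5, 1)
  bit 1 = 1: acc = (5, 1) + (5, 16) = O

3P = O


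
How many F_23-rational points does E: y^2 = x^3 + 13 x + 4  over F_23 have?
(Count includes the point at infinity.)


For each x in F_23, count y with y^2 = x^3 + 13 x + 4 mod 23:
  x = 0: RHS = 4, y in [2, 21]  -> 2 point(s)
  x = 1: RHS = 18, y in [8, 15]  -> 2 point(s)
  x = 3: RHS = 1, y in [1, 22]  -> 2 point(s)
  x = 7: RHS = 1, y in [1, 22]  -> 2 point(s)
  x = 11: RHS = 6, y in [11, 12]  -> 2 point(s)
  x = 12: RHS = 2, y in [5, 18]  -> 2 point(s)
  x = 13: RHS = 1, y in [1, 22]  -> 2 point(s)
  x = 14: RHS = 9, y in [3, 20]  -> 2 point(s)
  x = 15: RHS = 9, y in [3, 20]  -> 2 point(s)
  x = 17: RHS = 9, y in [3, 20]  -> 2 point(s)
  x = 19: RHS = 3, y in [7, 16]  -> 2 point(s)
  x = 21: RHS = 16, y in [4, 19]  -> 2 point(s)
  x = 22: RHS = 13, y in [6, 17]  -> 2 point(s)
Affine points: 26. Add the point at infinity: total = 27.

#E(F_23) = 27


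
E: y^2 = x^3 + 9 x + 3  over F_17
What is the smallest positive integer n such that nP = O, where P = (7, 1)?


Compute successive multiples of P until we hit O:
  1P = (7, 1)
  2P = (1, 8)
  3P = (8, 3)
  4P = (6, 1)
  5P = (4, 16)
  6P = (14, 0)
  7P = (4, 1)
  8P = (6, 16)
  ... (continuing to 12P)
  12P = O

ord(P) = 12


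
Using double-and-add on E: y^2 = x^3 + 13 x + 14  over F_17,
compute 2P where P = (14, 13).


k = 2 = 10_2 (binary, LSB first: 01)
Double-and-add from P = (14, 13):
  bit 0 = 0: acc unchanged = O
  bit 1 = 1: acc = O + (14, 4) = (14, 4)

2P = (14, 4)


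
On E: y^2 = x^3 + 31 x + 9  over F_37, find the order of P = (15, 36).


Compute successive multiples of P until we hit O:
  1P = (15, 36)
  2P = (0, 34)
  3P = (11, 4)
  4P = (1, 2)
  5P = (5, 20)
  6P = (24, 31)
  7P = (28, 0)
  8P = (24, 6)
  ... (continuing to 14P)
  14P = O

ord(P) = 14


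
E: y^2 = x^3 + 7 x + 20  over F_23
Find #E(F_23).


For each x in F_23, count y with y^2 = x^3 + 7 x + 20 mod 23:
  x = 6: RHS = 2, y in [5, 18]  -> 2 point(s)
  x = 8: RHS = 13, y in [6, 17]  -> 2 point(s)
  x = 10: RHS = 9, y in [3, 20]  -> 2 point(s)
  x = 11: RHS = 2, y in [5, 18]  -> 2 point(s)
  x = 13: RHS = 8, y in [10, 13]  -> 2 point(s)
  x = 15: RHS = 4, y in [2, 21]  -> 2 point(s)
  x = 20: RHS = 18, y in [8, 15]  -> 2 point(s)
  x = 22: RHS = 12, y in [9, 14]  -> 2 point(s)
Affine points: 16. Add the point at infinity: total = 17.

#E(F_23) = 17


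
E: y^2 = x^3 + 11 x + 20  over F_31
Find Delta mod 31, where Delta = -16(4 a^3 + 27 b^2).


4 a^3 + 27 b^2 = 4*11^3 + 27*20^2 = 5324 + 10800 = 16124
Delta = -16 * (16124) = -257984
Delta mod 31 = 29

Delta = 29 (mod 31)


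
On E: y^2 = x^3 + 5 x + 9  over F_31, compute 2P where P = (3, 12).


Doubling: s = (3 x1^2 + a) / (2 y1)
s = (3*3^2 + 5) / (2*12) mod 31 = 22
x3 = s^2 - 2 x1 mod 31 = 22^2 - 2*3 = 13
y3 = s (x1 - x3) - y1 mod 31 = 22 * (3 - 13) - 12 = 16

2P = (13, 16)


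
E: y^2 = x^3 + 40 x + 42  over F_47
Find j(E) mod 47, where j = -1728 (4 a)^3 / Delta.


Delta = -16(4 a^3 + 27 b^2) mod 47 = 13
-1728 * (4 a)^3 = -1728 * (4*40)^3 mod 47 = 14
j = 14 * 13^(-1) mod 47 = 30

j = 30 (mod 47)


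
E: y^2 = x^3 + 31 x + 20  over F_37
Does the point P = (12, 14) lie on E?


Check whether y^2 = x^3 + 31 x + 20 (mod 37) for (x, y) = (12, 14).
LHS: y^2 = 14^2 mod 37 = 11
RHS: x^3 + 31 x + 20 = 12^3 + 31*12 + 20 mod 37 = 11
LHS = RHS

Yes, on the curve


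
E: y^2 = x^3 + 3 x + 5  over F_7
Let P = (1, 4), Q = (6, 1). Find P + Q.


P != Q, so use the chord formula.
s = (y2 - y1) / (x2 - x1) = (4) / (5) mod 7 = 5
x3 = s^2 - x1 - x2 mod 7 = 5^2 - 1 - 6 = 4
y3 = s (x1 - x3) - y1 mod 7 = 5 * (1 - 4) - 4 = 2

P + Q = (4, 2)


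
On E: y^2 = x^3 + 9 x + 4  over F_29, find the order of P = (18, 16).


Compute successive multiples of P until we hit O:
  1P = (18, 16)
  2P = (28, 20)
  3P = (11, 10)
  4P = (25, 7)
  5P = (6, 10)
  6P = (27, 23)
  7P = (0, 27)
  8P = (12, 19)
  ... (continuing to 18P)
  18P = O

ord(P) = 18


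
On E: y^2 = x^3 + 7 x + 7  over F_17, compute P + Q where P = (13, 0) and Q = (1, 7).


P != Q, so use the chord formula.
s = (y2 - y1) / (x2 - x1) = (7) / (5) mod 17 = 15
x3 = s^2 - x1 - x2 mod 17 = 15^2 - 13 - 1 = 7
y3 = s (x1 - x3) - y1 mod 17 = 15 * (13 - 7) - 0 = 5

P + Q = (7, 5)


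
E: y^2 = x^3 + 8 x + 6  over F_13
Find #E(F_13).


For each x in F_13, count y with y^2 = x^3 + 8 x + 6 mod 13:
  x = 2: RHS = 4, y in [2, 11]  -> 2 point(s)
  x = 6: RHS = 10, y in [6, 7]  -> 2 point(s)
  x = 8: RHS = 10, y in [6, 7]  -> 2 point(s)
  x = 9: RHS = 1, y in [1, 12]  -> 2 point(s)
  x = 12: RHS = 10, y in [6, 7]  -> 2 point(s)
Affine points: 10. Add the point at infinity: total = 11.

#E(F_13) = 11


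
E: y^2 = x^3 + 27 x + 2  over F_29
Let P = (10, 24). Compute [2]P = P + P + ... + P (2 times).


k = 2 = 10_2 (binary, LSB first: 01)
Double-and-add from P = (10, 24):
  bit 0 = 0: acc unchanged = O
  bit 1 = 1: acc = O + (5, 1) = (5, 1)

2P = (5, 1)


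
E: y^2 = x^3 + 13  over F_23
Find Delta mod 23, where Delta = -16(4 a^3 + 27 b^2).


4 a^3 + 27 b^2 = 4*0^3 + 27*13^2 = 0 + 4563 = 4563
Delta = -16 * (4563) = -73008
Delta mod 23 = 17

Delta = 17 (mod 23)


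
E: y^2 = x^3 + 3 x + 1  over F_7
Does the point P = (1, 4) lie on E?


Check whether y^2 = x^3 + 3 x + 1 (mod 7) for (x, y) = (1, 4).
LHS: y^2 = 4^2 mod 7 = 2
RHS: x^3 + 3 x + 1 = 1^3 + 3*1 + 1 mod 7 = 5
LHS != RHS

No, not on the curve


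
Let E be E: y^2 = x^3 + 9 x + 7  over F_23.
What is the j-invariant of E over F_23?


Delta = -16(4 a^3 + 27 b^2) mod 23 = 3
-1728 * (4 a)^3 = -1728 * (4*9)^3 mod 23 = 10
j = 10 * 3^(-1) mod 23 = 11

j = 11 (mod 23)


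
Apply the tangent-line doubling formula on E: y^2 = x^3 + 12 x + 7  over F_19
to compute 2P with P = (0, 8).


Doubling: s = (3 x1^2 + a) / (2 y1)
s = (3*0^2 + 12) / (2*8) mod 19 = 15
x3 = s^2 - 2 x1 mod 19 = 15^2 - 2*0 = 16
y3 = s (x1 - x3) - y1 mod 19 = 15 * (0 - 16) - 8 = 18

2P = (16, 18)


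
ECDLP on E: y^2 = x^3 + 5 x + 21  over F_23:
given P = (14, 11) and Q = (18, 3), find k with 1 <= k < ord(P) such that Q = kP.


Enumerate multiples of P until we hit Q = (18, 3):
  1P = (14, 11)
  2P = (20, 5)
  3P = (13, 11)
  4P = (19, 12)
  5P = (2, 19)
  6P = (10, 17)
  7P = (7, 13)
  8P = (11, 21)
  9P = (4, 17)
  10P = (21, 7)
  11P = (1, 21)
  12P = (9, 17)
  13P = (18, 3)
Match found at i = 13.

k = 13


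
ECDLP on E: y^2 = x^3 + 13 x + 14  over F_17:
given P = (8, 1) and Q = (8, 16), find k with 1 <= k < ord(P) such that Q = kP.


Enumerate multiples of P until we hit Q = (8, 16):
  1P = (8, 1)
  2P = (14, 13)
  3P = (16, 0)
  4P = (14, 4)
  5P = (8, 16)
Match found at i = 5.

k = 5


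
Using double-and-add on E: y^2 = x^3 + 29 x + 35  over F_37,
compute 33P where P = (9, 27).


k = 33 = 100001_2 (binary, LSB first: 100001)
Double-and-add from P = (9, 27):
  bit 0 = 1: acc = O + (9, 27) = (9, 27)
  bit 1 = 0: acc unchanged = (9, 27)
  bit 2 = 0: acc unchanged = (9, 27)
  bit 3 = 0: acc unchanged = (9, 27)
  bit 4 = 0: acc unchanged = (9, 27)
  bit 5 = 1: acc = (9, 27) + (18, 32) = (3, 1)

33P = (3, 1)


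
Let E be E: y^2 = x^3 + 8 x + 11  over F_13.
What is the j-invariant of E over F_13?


Delta = -16(4 a^3 + 27 b^2) mod 13 = 6
-1728 * (4 a)^3 = -1728 * (4*8)^3 mod 13 = 8
j = 8 * 6^(-1) mod 13 = 10

j = 10 (mod 13)


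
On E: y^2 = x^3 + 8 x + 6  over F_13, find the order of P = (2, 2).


Compute successive multiples of P until we hit O:
  1P = (2, 2)
  2P = (8, 7)
  3P = (12, 7)
  4P = (9, 1)
  5P = (6, 6)
  6P = (6, 7)
  7P = (9, 12)
  8P = (12, 6)
  ... (continuing to 11P)
  11P = O

ord(P) = 11


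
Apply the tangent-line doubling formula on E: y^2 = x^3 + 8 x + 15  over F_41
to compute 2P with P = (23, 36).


Doubling: s = (3 x1^2 + a) / (2 y1)
s = (3*23^2 + 8) / (2*36) mod 41 = 25
x3 = s^2 - 2 x1 mod 41 = 25^2 - 2*23 = 5
y3 = s (x1 - x3) - y1 mod 41 = 25 * (23 - 5) - 36 = 4

2P = (5, 4)


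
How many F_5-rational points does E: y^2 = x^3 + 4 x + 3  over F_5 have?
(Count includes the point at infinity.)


For each x in F_5, count y with y^2 = x^3 + 4 x + 3 mod 5:
  x = 2: RHS = 4, y in [2, 3]  -> 2 point(s)
Affine points: 2. Add the point at infinity: total = 3.

#E(F_5) = 3


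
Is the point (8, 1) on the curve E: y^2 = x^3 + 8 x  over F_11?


Check whether y^2 = x^3 + 8 x + 0 (mod 11) for (x, y) = (8, 1).
LHS: y^2 = 1^2 mod 11 = 1
RHS: x^3 + 8 x + 0 = 8^3 + 8*8 + 0 mod 11 = 4
LHS != RHS

No, not on the curve


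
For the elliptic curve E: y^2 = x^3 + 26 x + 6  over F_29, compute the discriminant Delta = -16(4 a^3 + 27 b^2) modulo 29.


4 a^3 + 27 b^2 = 4*26^3 + 27*6^2 = 70304 + 972 = 71276
Delta = -16 * (71276) = -1140416
Delta mod 29 = 9

Delta = 9 (mod 29)


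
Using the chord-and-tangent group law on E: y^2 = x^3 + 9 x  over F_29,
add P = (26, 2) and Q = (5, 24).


P != Q, so use the chord formula.
s = (y2 - y1) / (x2 - x1) = (22) / (8) mod 29 = 10
x3 = s^2 - x1 - x2 mod 29 = 10^2 - 26 - 5 = 11
y3 = s (x1 - x3) - y1 mod 29 = 10 * (26 - 11) - 2 = 3

P + Q = (11, 3)


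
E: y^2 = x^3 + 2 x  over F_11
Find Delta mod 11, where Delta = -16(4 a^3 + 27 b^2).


4 a^3 + 27 b^2 = 4*2^3 + 27*0^2 = 32 + 0 = 32
Delta = -16 * (32) = -512
Delta mod 11 = 5

Delta = 5 (mod 11)


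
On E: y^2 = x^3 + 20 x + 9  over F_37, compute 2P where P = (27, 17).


Doubling: s = (3 x1^2 + a) / (2 y1)
s = (3*27^2 + 20) / (2*17) mod 37 = 29
x3 = s^2 - 2 x1 mod 37 = 29^2 - 2*27 = 10
y3 = s (x1 - x3) - y1 mod 37 = 29 * (27 - 10) - 17 = 32

2P = (10, 32)


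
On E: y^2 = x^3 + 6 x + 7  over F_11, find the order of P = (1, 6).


Compute successive multiples of P until we hit O:
  1P = (1, 6)
  2P = (2, 7)
  3P = (9, 8)
  4P = (10, 0)
  5P = (9, 3)
  6P = (2, 4)
  7P = (1, 5)
  8P = O

ord(P) = 8


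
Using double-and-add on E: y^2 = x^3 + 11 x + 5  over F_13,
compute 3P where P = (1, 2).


k = 3 = 11_2 (binary, LSB first: 11)
Double-and-add from P = (1, 2):
  bit 0 = 1: acc = O + (1, 2) = (1, 2)
  bit 1 = 1: acc = (1, 2) + (7, 3) = (9, 1)

3P = (9, 1)


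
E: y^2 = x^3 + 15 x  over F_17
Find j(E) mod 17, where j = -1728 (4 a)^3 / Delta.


Delta = -16(4 a^3 + 27 b^2) mod 17 = 2
-1728 * (4 a)^3 = -1728 * (4*15)^3 mod 17 = 5
j = 5 * 2^(-1) mod 17 = 11

j = 11 (mod 17)


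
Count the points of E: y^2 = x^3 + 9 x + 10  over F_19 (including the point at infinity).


For each x in F_19, count y with y^2 = x^3 + 9 x + 10 mod 19:
  x = 1: RHS = 1, y in [1, 18]  -> 2 point(s)
  x = 2: RHS = 17, y in [6, 13]  -> 2 point(s)
  x = 3: RHS = 7, y in [8, 11]  -> 2 point(s)
  x = 5: RHS = 9, y in [3, 16]  -> 2 point(s)
  x = 7: RHS = 17, y in [6, 13]  -> 2 point(s)
  x = 8: RHS = 5, y in [9, 10]  -> 2 point(s)
  x = 10: RHS = 17, y in [6, 13]  -> 2 point(s)
  x = 13: RHS = 6, y in [5, 14]  -> 2 point(s)
  x = 14: RHS = 11, y in [7, 12]  -> 2 point(s)
  x = 15: RHS = 5, y in [9, 10]  -> 2 point(s)
  x = 18: RHS = 0, y in [0]  -> 1 point(s)
Affine points: 21. Add the point at infinity: total = 22.

#E(F_19) = 22


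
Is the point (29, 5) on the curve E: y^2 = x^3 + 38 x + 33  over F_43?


Check whether y^2 = x^3 + 38 x + 33 (mod 43) for (x, y) = (29, 5).
LHS: y^2 = 5^2 mod 43 = 25
RHS: x^3 + 38 x + 33 = 29^3 + 38*29 + 33 mod 43 = 25
LHS = RHS

Yes, on the curve


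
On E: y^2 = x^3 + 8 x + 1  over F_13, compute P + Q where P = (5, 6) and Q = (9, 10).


P != Q, so use the chord formula.
s = (y2 - y1) / (x2 - x1) = (4) / (4) mod 13 = 1
x3 = s^2 - x1 - x2 mod 13 = 1^2 - 5 - 9 = 0
y3 = s (x1 - x3) - y1 mod 13 = 1 * (5 - 0) - 6 = 12

P + Q = (0, 12)


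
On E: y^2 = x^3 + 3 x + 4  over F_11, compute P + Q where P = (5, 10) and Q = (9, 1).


P != Q, so use the chord formula.
s = (y2 - y1) / (x2 - x1) = (2) / (4) mod 11 = 6
x3 = s^2 - x1 - x2 mod 11 = 6^2 - 5 - 9 = 0
y3 = s (x1 - x3) - y1 mod 11 = 6 * (5 - 0) - 10 = 9

P + Q = (0, 9)


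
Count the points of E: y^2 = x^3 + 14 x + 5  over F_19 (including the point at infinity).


For each x in F_19, count y with y^2 = x^3 + 14 x + 5 mod 19:
  x = 0: RHS = 5, y in [9, 10]  -> 2 point(s)
  x = 1: RHS = 1, y in [1, 18]  -> 2 point(s)
  x = 3: RHS = 17, y in [6, 13]  -> 2 point(s)
  x = 4: RHS = 11, y in [7, 12]  -> 2 point(s)
  x = 6: RHS = 1, y in [1, 18]  -> 2 point(s)
  x = 7: RHS = 9, y in [3, 16]  -> 2 point(s)
  x = 9: RHS = 5, y in [9, 10]  -> 2 point(s)
  x = 10: RHS = 5, y in [9, 10]  -> 2 point(s)
  x = 12: RHS = 1, y in [1, 18]  -> 2 point(s)
  x = 13: RHS = 9, y in [3, 16]  -> 2 point(s)
  x = 14: RHS = 0, y in [0]  -> 1 point(s)
  x = 17: RHS = 7, y in [8, 11]  -> 2 point(s)
  x = 18: RHS = 9, y in [3, 16]  -> 2 point(s)
Affine points: 25. Add the point at infinity: total = 26.

#E(F_19) = 26


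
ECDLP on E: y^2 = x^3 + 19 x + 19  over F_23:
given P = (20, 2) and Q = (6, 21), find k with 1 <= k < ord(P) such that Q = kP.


Enumerate multiples of P until we hit Q = (6, 21):
  1P = (20, 2)
  2P = (6, 21)
Match found at i = 2.

k = 2


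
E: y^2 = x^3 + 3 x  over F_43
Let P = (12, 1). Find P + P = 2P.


Doubling: s = (3 x1^2 + a) / (2 y1)
s = (3*12^2 + 3) / (2*1) mod 43 = 24
x3 = s^2 - 2 x1 mod 43 = 24^2 - 2*12 = 36
y3 = s (x1 - x3) - y1 mod 43 = 24 * (12 - 36) - 1 = 25

2P = (36, 25)


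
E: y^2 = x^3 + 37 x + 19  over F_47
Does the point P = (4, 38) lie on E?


Check whether y^2 = x^3 + 37 x + 19 (mod 47) for (x, y) = (4, 38).
LHS: y^2 = 38^2 mod 47 = 34
RHS: x^3 + 37 x + 19 = 4^3 + 37*4 + 19 mod 47 = 43
LHS != RHS

No, not on the curve
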